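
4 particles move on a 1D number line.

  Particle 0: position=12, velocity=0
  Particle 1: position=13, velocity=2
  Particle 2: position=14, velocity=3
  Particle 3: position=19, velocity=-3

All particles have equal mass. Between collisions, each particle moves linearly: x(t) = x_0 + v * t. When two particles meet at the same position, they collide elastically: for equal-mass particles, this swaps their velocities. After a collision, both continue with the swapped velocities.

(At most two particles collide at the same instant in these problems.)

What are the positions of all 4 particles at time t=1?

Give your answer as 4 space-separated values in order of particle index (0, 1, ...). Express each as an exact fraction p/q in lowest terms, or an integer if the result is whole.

Answer: 12 15 16 17

Derivation:
Collision at t=5/6: particles 2 and 3 swap velocities; positions: p0=12 p1=44/3 p2=33/2 p3=33/2; velocities now: v0=0 v1=2 v2=-3 v3=3
Advance to t=1 (no further collisions before then); velocities: v0=0 v1=2 v2=-3 v3=3; positions = 12 15 16 17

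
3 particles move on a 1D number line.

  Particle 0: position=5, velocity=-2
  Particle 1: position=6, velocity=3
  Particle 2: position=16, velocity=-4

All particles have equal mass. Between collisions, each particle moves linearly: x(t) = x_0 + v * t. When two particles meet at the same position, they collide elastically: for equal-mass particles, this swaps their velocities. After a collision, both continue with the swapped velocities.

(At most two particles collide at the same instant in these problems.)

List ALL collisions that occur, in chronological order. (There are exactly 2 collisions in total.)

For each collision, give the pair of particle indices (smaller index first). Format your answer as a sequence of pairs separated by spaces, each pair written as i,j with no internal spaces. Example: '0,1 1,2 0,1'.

Answer: 1,2 0,1

Derivation:
Collision at t=10/7: particles 1 and 2 swap velocities; positions: p0=15/7 p1=72/7 p2=72/7; velocities now: v0=-2 v1=-4 v2=3
Collision at t=11/2: particles 0 and 1 swap velocities; positions: p0=-6 p1=-6 p2=45/2; velocities now: v0=-4 v1=-2 v2=3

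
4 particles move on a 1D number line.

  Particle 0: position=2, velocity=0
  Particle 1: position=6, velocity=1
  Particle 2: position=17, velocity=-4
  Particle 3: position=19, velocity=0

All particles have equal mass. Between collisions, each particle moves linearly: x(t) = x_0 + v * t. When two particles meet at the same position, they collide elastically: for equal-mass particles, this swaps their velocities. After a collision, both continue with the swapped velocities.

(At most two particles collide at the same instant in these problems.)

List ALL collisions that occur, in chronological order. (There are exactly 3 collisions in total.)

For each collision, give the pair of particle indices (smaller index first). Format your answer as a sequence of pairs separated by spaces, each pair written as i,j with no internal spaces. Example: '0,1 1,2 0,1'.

Collision at t=11/5: particles 1 and 2 swap velocities; positions: p0=2 p1=41/5 p2=41/5 p3=19; velocities now: v0=0 v1=-4 v2=1 v3=0
Collision at t=15/4: particles 0 and 1 swap velocities; positions: p0=2 p1=2 p2=39/4 p3=19; velocities now: v0=-4 v1=0 v2=1 v3=0
Collision at t=13: particles 2 and 3 swap velocities; positions: p0=-35 p1=2 p2=19 p3=19; velocities now: v0=-4 v1=0 v2=0 v3=1

Answer: 1,2 0,1 2,3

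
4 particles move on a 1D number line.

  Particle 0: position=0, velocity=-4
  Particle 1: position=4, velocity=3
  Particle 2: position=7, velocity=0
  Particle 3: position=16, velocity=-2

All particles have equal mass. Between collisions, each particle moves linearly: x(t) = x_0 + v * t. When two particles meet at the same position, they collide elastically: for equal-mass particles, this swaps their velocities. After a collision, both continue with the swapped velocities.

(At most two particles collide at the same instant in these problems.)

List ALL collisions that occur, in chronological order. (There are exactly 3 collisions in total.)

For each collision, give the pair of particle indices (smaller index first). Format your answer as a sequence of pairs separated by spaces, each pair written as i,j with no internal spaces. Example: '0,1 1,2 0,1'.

Collision at t=1: particles 1 and 2 swap velocities; positions: p0=-4 p1=7 p2=7 p3=14; velocities now: v0=-4 v1=0 v2=3 v3=-2
Collision at t=12/5: particles 2 and 3 swap velocities; positions: p0=-48/5 p1=7 p2=56/5 p3=56/5; velocities now: v0=-4 v1=0 v2=-2 v3=3
Collision at t=9/2: particles 1 and 2 swap velocities; positions: p0=-18 p1=7 p2=7 p3=35/2; velocities now: v0=-4 v1=-2 v2=0 v3=3

Answer: 1,2 2,3 1,2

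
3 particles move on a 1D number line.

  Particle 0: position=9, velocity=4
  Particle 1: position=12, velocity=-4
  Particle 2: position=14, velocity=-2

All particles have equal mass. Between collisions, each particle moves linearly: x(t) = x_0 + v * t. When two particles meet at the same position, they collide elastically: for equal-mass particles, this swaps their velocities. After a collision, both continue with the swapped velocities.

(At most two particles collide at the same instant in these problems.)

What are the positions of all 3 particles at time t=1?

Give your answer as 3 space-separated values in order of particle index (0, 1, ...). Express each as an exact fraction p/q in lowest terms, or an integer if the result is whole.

Collision at t=3/8: particles 0 and 1 swap velocities; positions: p0=21/2 p1=21/2 p2=53/4; velocities now: v0=-4 v1=4 v2=-2
Collision at t=5/6: particles 1 and 2 swap velocities; positions: p0=26/3 p1=37/3 p2=37/3; velocities now: v0=-4 v1=-2 v2=4
Advance to t=1 (no further collisions before then); velocities: v0=-4 v1=-2 v2=4; positions = 8 12 13

Answer: 8 12 13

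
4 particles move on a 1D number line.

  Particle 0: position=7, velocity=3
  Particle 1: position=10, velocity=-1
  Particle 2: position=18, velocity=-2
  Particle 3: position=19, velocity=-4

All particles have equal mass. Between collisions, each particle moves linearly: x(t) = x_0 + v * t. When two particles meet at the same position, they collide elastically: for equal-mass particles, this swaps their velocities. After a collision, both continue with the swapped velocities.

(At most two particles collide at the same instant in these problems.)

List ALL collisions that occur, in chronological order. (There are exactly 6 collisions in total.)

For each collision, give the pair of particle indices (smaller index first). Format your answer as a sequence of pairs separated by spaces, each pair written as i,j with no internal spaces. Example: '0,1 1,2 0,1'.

Answer: 2,3 0,1 1,2 2,3 0,1 1,2

Derivation:
Collision at t=1/2: particles 2 and 3 swap velocities; positions: p0=17/2 p1=19/2 p2=17 p3=17; velocities now: v0=3 v1=-1 v2=-4 v3=-2
Collision at t=3/4: particles 0 and 1 swap velocities; positions: p0=37/4 p1=37/4 p2=16 p3=33/2; velocities now: v0=-1 v1=3 v2=-4 v3=-2
Collision at t=12/7: particles 1 and 2 swap velocities; positions: p0=58/7 p1=85/7 p2=85/7 p3=102/7; velocities now: v0=-1 v1=-4 v2=3 v3=-2
Collision at t=11/5: particles 2 and 3 swap velocities; positions: p0=39/5 p1=51/5 p2=68/5 p3=68/5; velocities now: v0=-1 v1=-4 v2=-2 v3=3
Collision at t=3: particles 0 and 1 swap velocities; positions: p0=7 p1=7 p2=12 p3=16; velocities now: v0=-4 v1=-1 v2=-2 v3=3
Collision at t=8: particles 1 and 2 swap velocities; positions: p0=-13 p1=2 p2=2 p3=31; velocities now: v0=-4 v1=-2 v2=-1 v3=3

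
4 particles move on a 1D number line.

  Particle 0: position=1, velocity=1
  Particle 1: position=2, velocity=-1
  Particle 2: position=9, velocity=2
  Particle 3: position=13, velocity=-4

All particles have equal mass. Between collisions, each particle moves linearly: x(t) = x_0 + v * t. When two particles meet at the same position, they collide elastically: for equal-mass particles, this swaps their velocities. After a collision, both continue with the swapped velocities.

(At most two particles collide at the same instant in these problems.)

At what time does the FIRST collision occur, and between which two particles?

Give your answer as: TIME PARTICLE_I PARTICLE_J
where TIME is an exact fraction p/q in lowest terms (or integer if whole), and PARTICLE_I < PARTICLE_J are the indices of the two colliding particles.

Pair (0,1): pos 1,2 vel 1,-1 -> gap=1, closing at 2/unit, collide at t=1/2
Pair (1,2): pos 2,9 vel -1,2 -> not approaching (rel speed -3 <= 0)
Pair (2,3): pos 9,13 vel 2,-4 -> gap=4, closing at 6/unit, collide at t=2/3
Earliest collision: t=1/2 between 0 and 1

Answer: 1/2 0 1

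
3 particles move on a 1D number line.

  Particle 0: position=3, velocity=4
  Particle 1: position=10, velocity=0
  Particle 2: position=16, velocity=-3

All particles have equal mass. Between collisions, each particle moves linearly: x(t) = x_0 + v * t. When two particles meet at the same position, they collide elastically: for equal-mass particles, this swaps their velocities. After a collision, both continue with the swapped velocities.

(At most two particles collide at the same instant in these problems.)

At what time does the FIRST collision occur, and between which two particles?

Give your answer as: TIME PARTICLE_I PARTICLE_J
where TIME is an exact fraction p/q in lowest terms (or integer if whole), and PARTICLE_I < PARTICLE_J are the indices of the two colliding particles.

Answer: 7/4 0 1

Derivation:
Pair (0,1): pos 3,10 vel 4,0 -> gap=7, closing at 4/unit, collide at t=7/4
Pair (1,2): pos 10,16 vel 0,-3 -> gap=6, closing at 3/unit, collide at t=2
Earliest collision: t=7/4 between 0 and 1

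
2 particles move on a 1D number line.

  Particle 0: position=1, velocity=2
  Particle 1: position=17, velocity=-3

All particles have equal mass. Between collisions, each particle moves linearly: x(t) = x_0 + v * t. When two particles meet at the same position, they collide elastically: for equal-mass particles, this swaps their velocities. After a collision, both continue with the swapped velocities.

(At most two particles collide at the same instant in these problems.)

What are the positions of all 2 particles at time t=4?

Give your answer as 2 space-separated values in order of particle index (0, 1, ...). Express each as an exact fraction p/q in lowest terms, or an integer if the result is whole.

Collision at t=16/5: particles 0 and 1 swap velocities; positions: p0=37/5 p1=37/5; velocities now: v0=-3 v1=2
Advance to t=4 (no further collisions before then); velocities: v0=-3 v1=2; positions = 5 9

Answer: 5 9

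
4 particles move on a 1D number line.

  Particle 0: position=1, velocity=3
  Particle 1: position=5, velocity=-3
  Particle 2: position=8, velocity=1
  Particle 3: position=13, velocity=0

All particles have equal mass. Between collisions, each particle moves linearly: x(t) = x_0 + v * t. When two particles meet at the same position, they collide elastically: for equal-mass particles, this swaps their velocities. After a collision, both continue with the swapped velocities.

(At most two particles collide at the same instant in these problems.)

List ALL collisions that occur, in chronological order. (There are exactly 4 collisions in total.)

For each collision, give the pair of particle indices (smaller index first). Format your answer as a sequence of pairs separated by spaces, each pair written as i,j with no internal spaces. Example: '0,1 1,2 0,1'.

Collision at t=2/3: particles 0 and 1 swap velocities; positions: p0=3 p1=3 p2=26/3 p3=13; velocities now: v0=-3 v1=3 v2=1 v3=0
Collision at t=7/2: particles 1 and 2 swap velocities; positions: p0=-11/2 p1=23/2 p2=23/2 p3=13; velocities now: v0=-3 v1=1 v2=3 v3=0
Collision at t=4: particles 2 and 3 swap velocities; positions: p0=-7 p1=12 p2=13 p3=13; velocities now: v0=-3 v1=1 v2=0 v3=3
Collision at t=5: particles 1 and 2 swap velocities; positions: p0=-10 p1=13 p2=13 p3=16; velocities now: v0=-3 v1=0 v2=1 v3=3

Answer: 0,1 1,2 2,3 1,2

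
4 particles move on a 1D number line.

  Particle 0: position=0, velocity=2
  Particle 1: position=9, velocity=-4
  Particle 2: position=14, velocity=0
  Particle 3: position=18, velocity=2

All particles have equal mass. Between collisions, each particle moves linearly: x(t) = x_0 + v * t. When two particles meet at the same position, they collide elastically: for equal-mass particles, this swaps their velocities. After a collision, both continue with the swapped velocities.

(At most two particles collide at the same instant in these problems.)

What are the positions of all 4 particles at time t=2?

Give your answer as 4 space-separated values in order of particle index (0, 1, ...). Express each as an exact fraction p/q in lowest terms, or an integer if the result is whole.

Answer: 1 4 14 22

Derivation:
Collision at t=3/2: particles 0 and 1 swap velocities; positions: p0=3 p1=3 p2=14 p3=21; velocities now: v0=-4 v1=2 v2=0 v3=2
Advance to t=2 (no further collisions before then); velocities: v0=-4 v1=2 v2=0 v3=2; positions = 1 4 14 22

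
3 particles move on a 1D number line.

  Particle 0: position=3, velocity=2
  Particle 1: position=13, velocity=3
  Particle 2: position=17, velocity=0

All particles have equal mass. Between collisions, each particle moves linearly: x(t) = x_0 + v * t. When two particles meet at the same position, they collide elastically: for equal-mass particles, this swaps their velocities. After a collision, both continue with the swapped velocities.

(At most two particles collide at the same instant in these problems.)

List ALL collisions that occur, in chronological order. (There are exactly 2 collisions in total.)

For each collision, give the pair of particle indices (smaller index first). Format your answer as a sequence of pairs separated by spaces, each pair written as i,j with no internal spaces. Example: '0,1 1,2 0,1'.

Collision at t=4/3: particles 1 and 2 swap velocities; positions: p0=17/3 p1=17 p2=17; velocities now: v0=2 v1=0 v2=3
Collision at t=7: particles 0 and 1 swap velocities; positions: p0=17 p1=17 p2=34; velocities now: v0=0 v1=2 v2=3

Answer: 1,2 0,1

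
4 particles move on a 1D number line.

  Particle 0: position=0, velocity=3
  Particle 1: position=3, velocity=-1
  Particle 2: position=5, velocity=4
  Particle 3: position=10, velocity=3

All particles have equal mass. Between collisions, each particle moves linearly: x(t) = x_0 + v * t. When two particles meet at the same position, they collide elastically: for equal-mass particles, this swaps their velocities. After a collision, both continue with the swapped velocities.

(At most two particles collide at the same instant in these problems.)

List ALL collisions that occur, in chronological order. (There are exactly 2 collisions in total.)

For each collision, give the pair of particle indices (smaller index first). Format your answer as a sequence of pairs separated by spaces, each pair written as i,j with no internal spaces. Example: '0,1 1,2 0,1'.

Answer: 0,1 2,3

Derivation:
Collision at t=3/4: particles 0 and 1 swap velocities; positions: p0=9/4 p1=9/4 p2=8 p3=49/4; velocities now: v0=-1 v1=3 v2=4 v3=3
Collision at t=5: particles 2 and 3 swap velocities; positions: p0=-2 p1=15 p2=25 p3=25; velocities now: v0=-1 v1=3 v2=3 v3=4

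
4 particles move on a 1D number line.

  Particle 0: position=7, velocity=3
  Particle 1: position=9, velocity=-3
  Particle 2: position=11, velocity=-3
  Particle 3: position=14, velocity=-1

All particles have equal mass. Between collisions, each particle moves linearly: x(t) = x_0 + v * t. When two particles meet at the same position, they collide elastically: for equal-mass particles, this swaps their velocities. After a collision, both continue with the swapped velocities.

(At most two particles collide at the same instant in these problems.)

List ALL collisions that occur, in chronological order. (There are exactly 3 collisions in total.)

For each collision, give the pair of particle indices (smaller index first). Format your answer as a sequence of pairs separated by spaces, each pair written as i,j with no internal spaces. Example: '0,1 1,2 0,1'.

Answer: 0,1 1,2 2,3

Derivation:
Collision at t=1/3: particles 0 and 1 swap velocities; positions: p0=8 p1=8 p2=10 p3=41/3; velocities now: v0=-3 v1=3 v2=-3 v3=-1
Collision at t=2/3: particles 1 and 2 swap velocities; positions: p0=7 p1=9 p2=9 p3=40/3; velocities now: v0=-3 v1=-3 v2=3 v3=-1
Collision at t=7/4: particles 2 and 3 swap velocities; positions: p0=15/4 p1=23/4 p2=49/4 p3=49/4; velocities now: v0=-3 v1=-3 v2=-1 v3=3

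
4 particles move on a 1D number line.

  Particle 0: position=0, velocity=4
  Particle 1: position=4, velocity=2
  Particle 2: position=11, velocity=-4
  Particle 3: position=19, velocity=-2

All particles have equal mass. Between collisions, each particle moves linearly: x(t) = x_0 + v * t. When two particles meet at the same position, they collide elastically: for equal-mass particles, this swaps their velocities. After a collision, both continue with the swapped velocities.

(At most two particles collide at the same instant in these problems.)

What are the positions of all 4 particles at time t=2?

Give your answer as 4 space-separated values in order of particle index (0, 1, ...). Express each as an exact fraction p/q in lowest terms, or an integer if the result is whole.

Answer: 3 8 8 15

Derivation:
Collision at t=7/6: particles 1 and 2 swap velocities; positions: p0=14/3 p1=19/3 p2=19/3 p3=50/3; velocities now: v0=4 v1=-4 v2=2 v3=-2
Collision at t=11/8: particles 0 and 1 swap velocities; positions: p0=11/2 p1=11/2 p2=27/4 p3=65/4; velocities now: v0=-4 v1=4 v2=2 v3=-2
Collision at t=2: particles 1 and 2 swap velocities; positions: p0=3 p1=8 p2=8 p3=15; velocities now: v0=-4 v1=2 v2=4 v3=-2
Advance to t=2 (no further collisions before then); velocities: v0=-4 v1=2 v2=4 v3=-2; positions = 3 8 8 15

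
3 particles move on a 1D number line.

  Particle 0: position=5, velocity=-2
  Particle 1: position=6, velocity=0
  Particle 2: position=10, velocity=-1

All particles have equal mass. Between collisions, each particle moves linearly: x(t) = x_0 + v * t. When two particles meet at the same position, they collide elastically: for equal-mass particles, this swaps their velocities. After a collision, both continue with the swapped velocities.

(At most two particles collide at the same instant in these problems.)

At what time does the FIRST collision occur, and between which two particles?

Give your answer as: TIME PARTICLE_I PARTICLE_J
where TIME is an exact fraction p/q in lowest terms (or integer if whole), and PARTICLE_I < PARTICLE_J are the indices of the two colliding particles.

Pair (0,1): pos 5,6 vel -2,0 -> not approaching (rel speed -2 <= 0)
Pair (1,2): pos 6,10 vel 0,-1 -> gap=4, closing at 1/unit, collide at t=4
Earliest collision: t=4 between 1 and 2

Answer: 4 1 2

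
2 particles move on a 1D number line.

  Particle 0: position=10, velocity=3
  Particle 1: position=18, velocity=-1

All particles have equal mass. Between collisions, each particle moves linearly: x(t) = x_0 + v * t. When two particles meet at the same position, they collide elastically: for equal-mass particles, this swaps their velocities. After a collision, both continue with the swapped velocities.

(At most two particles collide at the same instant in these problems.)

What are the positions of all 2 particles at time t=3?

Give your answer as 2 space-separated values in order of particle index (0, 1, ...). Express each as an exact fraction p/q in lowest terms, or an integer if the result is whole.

Answer: 15 19

Derivation:
Collision at t=2: particles 0 and 1 swap velocities; positions: p0=16 p1=16; velocities now: v0=-1 v1=3
Advance to t=3 (no further collisions before then); velocities: v0=-1 v1=3; positions = 15 19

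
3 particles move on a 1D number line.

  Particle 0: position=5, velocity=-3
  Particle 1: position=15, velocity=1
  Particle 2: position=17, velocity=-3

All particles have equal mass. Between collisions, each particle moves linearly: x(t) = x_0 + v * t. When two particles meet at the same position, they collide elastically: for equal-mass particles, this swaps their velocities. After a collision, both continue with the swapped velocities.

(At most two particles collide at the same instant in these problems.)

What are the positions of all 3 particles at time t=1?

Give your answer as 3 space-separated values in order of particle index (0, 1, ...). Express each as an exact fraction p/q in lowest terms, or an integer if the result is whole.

Answer: 2 14 16

Derivation:
Collision at t=1/2: particles 1 and 2 swap velocities; positions: p0=7/2 p1=31/2 p2=31/2; velocities now: v0=-3 v1=-3 v2=1
Advance to t=1 (no further collisions before then); velocities: v0=-3 v1=-3 v2=1; positions = 2 14 16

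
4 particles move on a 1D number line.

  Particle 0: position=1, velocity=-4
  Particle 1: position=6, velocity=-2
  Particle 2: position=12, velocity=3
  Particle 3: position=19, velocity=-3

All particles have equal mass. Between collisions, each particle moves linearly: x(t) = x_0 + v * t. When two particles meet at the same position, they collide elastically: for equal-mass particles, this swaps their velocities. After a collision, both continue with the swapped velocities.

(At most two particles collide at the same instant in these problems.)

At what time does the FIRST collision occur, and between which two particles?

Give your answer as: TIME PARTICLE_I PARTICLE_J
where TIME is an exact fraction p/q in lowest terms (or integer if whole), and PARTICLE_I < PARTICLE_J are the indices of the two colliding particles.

Pair (0,1): pos 1,6 vel -4,-2 -> not approaching (rel speed -2 <= 0)
Pair (1,2): pos 6,12 vel -2,3 -> not approaching (rel speed -5 <= 0)
Pair (2,3): pos 12,19 vel 3,-3 -> gap=7, closing at 6/unit, collide at t=7/6
Earliest collision: t=7/6 between 2 and 3

Answer: 7/6 2 3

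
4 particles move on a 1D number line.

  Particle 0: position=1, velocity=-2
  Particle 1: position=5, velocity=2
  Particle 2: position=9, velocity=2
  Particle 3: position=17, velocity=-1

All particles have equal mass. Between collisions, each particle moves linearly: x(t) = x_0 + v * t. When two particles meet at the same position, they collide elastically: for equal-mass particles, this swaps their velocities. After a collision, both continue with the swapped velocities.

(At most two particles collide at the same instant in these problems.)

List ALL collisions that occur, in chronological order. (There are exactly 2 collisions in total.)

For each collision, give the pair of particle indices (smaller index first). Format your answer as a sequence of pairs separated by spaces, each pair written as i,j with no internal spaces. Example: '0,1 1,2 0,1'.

Collision at t=8/3: particles 2 and 3 swap velocities; positions: p0=-13/3 p1=31/3 p2=43/3 p3=43/3; velocities now: v0=-2 v1=2 v2=-1 v3=2
Collision at t=4: particles 1 and 2 swap velocities; positions: p0=-7 p1=13 p2=13 p3=17; velocities now: v0=-2 v1=-1 v2=2 v3=2

Answer: 2,3 1,2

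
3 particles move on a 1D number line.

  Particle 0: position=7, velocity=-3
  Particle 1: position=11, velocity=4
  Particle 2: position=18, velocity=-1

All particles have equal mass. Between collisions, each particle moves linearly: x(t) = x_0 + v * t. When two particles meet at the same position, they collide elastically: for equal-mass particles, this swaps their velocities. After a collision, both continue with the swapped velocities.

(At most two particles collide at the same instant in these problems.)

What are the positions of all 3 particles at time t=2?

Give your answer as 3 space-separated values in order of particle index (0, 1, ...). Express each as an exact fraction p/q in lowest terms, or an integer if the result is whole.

Answer: 1 16 19

Derivation:
Collision at t=7/5: particles 1 and 2 swap velocities; positions: p0=14/5 p1=83/5 p2=83/5; velocities now: v0=-3 v1=-1 v2=4
Advance to t=2 (no further collisions before then); velocities: v0=-3 v1=-1 v2=4; positions = 1 16 19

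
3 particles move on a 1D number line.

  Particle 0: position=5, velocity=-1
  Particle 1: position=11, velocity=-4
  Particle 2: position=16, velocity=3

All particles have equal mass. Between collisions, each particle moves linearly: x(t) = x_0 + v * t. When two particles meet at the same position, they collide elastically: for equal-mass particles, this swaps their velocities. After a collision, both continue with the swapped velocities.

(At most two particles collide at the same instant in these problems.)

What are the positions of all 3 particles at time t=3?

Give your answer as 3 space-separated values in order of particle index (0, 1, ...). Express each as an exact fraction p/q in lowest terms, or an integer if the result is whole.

Collision at t=2: particles 0 and 1 swap velocities; positions: p0=3 p1=3 p2=22; velocities now: v0=-4 v1=-1 v2=3
Advance to t=3 (no further collisions before then); velocities: v0=-4 v1=-1 v2=3; positions = -1 2 25

Answer: -1 2 25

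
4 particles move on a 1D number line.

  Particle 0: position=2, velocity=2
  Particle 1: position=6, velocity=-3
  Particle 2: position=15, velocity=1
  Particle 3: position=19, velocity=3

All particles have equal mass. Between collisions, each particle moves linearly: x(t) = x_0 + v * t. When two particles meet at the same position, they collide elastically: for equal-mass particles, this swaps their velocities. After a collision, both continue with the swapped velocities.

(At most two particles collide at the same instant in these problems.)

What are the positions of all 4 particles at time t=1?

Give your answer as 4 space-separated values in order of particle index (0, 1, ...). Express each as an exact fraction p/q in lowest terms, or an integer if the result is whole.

Collision at t=4/5: particles 0 and 1 swap velocities; positions: p0=18/5 p1=18/5 p2=79/5 p3=107/5; velocities now: v0=-3 v1=2 v2=1 v3=3
Advance to t=1 (no further collisions before then); velocities: v0=-3 v1=2 v2=1 v3=3; positions = 3 4 16 22

Answer: 3 4 16 22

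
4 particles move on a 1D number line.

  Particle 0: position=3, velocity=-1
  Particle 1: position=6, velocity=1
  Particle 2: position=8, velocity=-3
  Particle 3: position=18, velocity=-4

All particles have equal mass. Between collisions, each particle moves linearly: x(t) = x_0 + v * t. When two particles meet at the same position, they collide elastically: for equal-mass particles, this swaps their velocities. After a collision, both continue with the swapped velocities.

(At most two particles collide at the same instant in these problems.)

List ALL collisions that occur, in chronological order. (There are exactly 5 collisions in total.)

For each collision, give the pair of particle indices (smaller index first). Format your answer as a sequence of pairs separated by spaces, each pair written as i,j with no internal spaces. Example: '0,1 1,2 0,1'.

Answer: 1,2 2,3 0,1 1,2 0,1

Derivation:
Collision at t=1/2: particles 1 and 2 swap velocities; positions: p0=5/2 p1=13/2 p2=13/2 p3=16; velocities now: v0=-1 v1=-3 v2=1 v3=-4
Collision at t=12/5: particles 2 and 3 swap velocities; positions: p0=3/5 p1=4/5 p2=42/5 p3=42/5; velocities now: v0=-1 v1=-3 v2=-4 v3=1
Collision at t=5/2: particles 0 and 1 swap velocities; positions: p0=1/2 p1=1/2 p2=8 p3=17/2; velocities now: v0=-3 v1=-1 v2=-4 v3=1
Collision at t=5: particles 1 and 2 swap velocities; positions: p0=-7 p1=-2 p2=-2 p3=11; velocities now: v0=-3 v1=-4 v2=-1 v3=1
Collision at t=10: particles 0 and 1 swap velocities; positions: p0=-22 p1=-22 p2=-7 p3=16; velocities now: v0=-4 v1=-3 v2=-1 v3=1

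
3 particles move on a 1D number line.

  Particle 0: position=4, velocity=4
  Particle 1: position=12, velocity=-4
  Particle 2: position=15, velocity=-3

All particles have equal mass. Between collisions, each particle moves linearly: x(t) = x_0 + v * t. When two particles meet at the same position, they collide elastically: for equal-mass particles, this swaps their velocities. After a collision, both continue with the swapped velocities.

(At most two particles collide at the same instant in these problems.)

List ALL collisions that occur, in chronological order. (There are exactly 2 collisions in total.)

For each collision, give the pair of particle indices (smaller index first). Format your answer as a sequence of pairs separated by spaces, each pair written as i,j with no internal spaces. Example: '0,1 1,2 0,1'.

Collision at t=1: particles 0 and 1 swap velocities; positions: p0=8 p1=8 p2=12; velocities now: v0=-4 v1=4 v2=-3
Collision at t=11/7: particles 1 and 2 swap velocities; positions: p0=40/7 p1=72/7 p2=72/7; velocities now: v0=-4 v1=-3 v2=4

Answer: 0,1 1,2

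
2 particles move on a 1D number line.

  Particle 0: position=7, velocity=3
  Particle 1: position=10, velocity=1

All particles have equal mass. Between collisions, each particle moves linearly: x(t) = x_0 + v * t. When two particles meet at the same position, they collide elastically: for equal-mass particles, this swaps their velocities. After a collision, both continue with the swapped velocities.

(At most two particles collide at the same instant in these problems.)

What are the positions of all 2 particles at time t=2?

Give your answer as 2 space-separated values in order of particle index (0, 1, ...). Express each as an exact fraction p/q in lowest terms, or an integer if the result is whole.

Collision at t=3/2: particles 0 and 1 swap velocities; positions: p0=23/2 p1=23/2; velocities now: v0=1 v1=3
Advance to t=2 (no further collisions before then); velocities: v0=1 v1=3; positions = 12 13

Answer: 12 13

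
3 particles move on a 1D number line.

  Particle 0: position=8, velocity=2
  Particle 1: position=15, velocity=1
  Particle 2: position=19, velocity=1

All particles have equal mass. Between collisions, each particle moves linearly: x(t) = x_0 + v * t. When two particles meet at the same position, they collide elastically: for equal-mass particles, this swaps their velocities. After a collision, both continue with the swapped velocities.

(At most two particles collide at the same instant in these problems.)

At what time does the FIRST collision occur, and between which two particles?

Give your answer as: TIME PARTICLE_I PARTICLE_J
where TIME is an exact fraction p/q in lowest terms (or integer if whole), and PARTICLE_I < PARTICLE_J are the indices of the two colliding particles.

Answer: 7 0 1

Derivation:
Pair (0,1): pos 8,15 vel 2,1 -> gap=7, closing at 1/unit, collide at t=7
Pair (1,2): pos 15,19 vel 1,1 -> not approaching (rel speed 0 <= 0)
Earliest collision: t=7 between 0 and 1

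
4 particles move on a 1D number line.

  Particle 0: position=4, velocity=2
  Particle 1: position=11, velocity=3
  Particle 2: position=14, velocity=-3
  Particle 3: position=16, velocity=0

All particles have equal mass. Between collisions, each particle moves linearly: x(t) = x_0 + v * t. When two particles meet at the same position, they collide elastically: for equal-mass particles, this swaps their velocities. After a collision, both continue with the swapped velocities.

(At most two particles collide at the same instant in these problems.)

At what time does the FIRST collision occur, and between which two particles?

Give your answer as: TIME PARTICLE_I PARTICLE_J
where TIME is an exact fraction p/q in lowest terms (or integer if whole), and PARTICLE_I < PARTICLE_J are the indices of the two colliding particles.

Answer: 1/2 1 2

Derivation:
Pair (0,1): pos 4,11 vel 2,3 -> not approaching (rel speed -1 <= 0)
Pair (1,2): pos 11,14 vel 3,-3 -> gap=3, closing at 6/unit, collide at t=1/2
Pair (2,3): pos 14,16 vel -3,0 -> not approaching (rel speed -3 <= 0)
Earliest collision: t=1/2 between 1 and 2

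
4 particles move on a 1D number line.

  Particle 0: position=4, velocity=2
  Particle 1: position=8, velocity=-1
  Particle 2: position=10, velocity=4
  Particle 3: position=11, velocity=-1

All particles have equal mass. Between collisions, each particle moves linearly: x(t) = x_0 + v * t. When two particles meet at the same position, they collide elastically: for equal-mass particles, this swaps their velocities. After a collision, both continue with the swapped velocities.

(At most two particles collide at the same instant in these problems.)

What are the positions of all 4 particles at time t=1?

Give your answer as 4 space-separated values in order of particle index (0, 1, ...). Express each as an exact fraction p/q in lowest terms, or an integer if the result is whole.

Answer: 6 7 10 14

Derivation:
Collision at t=1/5: particles 2 and 3 swap velocities; positions: p0=22/5 p1=39/5 p2=54/5 p3=54/5; velocities now: v0=2 v1=-1 v2=-1 v3=4
Advance to t=1 (no further collisions before then); velocities: v0=2 v1=-1 v2=-1 v3=4; positions = 6 7 10 14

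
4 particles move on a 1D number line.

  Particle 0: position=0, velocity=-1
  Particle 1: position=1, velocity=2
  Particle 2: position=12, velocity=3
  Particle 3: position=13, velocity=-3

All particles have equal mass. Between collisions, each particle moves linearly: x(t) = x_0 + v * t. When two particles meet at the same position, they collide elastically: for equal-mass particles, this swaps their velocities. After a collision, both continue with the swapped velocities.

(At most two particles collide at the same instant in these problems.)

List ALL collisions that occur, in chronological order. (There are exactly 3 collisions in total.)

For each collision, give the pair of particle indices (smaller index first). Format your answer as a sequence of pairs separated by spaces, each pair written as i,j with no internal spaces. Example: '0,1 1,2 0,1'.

Collision at t=1/6: particles 2 and 3 swap velocities; positions: p0=-1/6 p1=4/3 p2=25/2 p3=25/2; velocities now: v0=-1 v1=2 v2=-3 v3=3
Collision at t=12/5: particles 1 and 2 swap velocities; positions: p0=-12/5 p1=29/5 p2=29/5 p3=96/5; velocities now: v0=-1 v1=-3 v2=2 v3=3
Collision at t=13/2: particles 0 and 1 swap velocities; positions: p0=-13/2 p1=-13/2 p2=14 p3=63/2; velocities now: v0=-3 v1=-1 v2=2 v3=3

Answer: 2,3 1,2 0,1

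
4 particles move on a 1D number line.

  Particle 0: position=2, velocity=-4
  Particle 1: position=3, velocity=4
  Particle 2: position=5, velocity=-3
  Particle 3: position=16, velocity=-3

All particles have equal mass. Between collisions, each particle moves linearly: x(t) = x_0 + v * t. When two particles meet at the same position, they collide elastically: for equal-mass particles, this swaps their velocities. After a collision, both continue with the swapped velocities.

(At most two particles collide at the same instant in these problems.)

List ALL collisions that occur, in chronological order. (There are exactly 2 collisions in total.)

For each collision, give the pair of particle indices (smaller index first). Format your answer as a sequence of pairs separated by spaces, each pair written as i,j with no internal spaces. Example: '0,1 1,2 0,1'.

Answer: 1,2 2,3

Derivation:
Collision at t=2/7: particles 1 and 2 swap velocities; positions: p0=6/7 p1=29/7 p2=29/7 p3=106/7; velocities now: v0=-4 v1=-3 v2=4 v3=-3
Collision at t=13/7: particles 2 and 3 swap velocities; positions: p0=-38/7 p1=-4/7 p2=73/7 p3=73/7; velocities now: v0=-4 v1=-3 v2=-3 v3=4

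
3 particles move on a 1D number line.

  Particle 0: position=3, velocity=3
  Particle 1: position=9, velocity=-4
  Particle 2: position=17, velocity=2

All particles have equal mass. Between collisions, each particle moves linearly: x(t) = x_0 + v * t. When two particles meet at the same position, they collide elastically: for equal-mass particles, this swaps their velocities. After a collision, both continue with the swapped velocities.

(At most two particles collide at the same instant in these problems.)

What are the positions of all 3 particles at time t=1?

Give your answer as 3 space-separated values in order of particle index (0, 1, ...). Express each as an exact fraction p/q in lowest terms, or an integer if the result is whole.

Answer: 5 6 19

Derivation:
Collision at t=6/7: particles 0 and 1 swap velocities; positions: p0=39/7 p1=39/7 p2=131/7; velocities now: v0=-4 v1=3 v2=2
Advance to t=1 (no further collisions before then); velocities: v0=-4 v1=3 v2=2; positions = 5 6 19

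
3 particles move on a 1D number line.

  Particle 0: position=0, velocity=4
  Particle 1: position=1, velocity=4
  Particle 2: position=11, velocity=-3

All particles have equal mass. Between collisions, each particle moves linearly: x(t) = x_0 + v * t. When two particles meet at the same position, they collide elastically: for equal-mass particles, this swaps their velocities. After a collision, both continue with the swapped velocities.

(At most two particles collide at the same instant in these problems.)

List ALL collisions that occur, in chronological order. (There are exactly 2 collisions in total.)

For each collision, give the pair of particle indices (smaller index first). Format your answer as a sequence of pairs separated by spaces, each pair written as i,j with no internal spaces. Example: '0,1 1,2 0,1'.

Answer: 1,2 0,1

Derivation:
Collision at t=10/7: particles 1 and 2 swap velocities; positions: p0=40/7 p1=47/7 p2=47/7; velocities now: v0=4 v1=-3 v2=4
Collision at t=11/7: particles 0 and 1 swap velocities; positions: p0=44/7 p1=44/7 p2=51/7; velocities now: v0=-3 v1=4 v2=4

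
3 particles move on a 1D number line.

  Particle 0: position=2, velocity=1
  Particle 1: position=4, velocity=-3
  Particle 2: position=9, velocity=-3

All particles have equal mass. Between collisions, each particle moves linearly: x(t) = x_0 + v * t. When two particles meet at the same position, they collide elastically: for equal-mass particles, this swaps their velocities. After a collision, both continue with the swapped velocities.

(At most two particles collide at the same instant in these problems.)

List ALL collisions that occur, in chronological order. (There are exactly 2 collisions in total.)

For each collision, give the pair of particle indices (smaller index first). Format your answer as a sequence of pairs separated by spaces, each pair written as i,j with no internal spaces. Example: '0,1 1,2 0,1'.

Answer: 0,1 1,2

Derivation:
Collision at t=1/2: particles 0 and 1 swap velocities; positions: p0=5/2 p1=5/2 p2=15/2; velocities now: v0=-3 v1=1 v2=-3
Collision at t=7/4: particles 1 and 2 swap velocities; positions: p0=-5/4 p1=15/4 p2=15/4; velocities now: v0=-3 v1=-3 v2=1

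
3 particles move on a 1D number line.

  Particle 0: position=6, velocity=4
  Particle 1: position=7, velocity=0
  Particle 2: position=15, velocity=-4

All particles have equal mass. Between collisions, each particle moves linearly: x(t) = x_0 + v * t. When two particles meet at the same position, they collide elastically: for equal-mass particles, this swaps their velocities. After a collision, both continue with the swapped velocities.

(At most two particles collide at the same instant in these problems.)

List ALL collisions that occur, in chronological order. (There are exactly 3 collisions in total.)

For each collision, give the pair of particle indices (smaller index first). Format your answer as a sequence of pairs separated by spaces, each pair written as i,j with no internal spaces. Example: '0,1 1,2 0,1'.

Answer: 0,1 1,2 0,1

Derivation:
Collision at t=1/4: particles 0 and 1 swap velocities; positions: p0=7 p1=7 p2=14; velocities now: v0=0 v1=4 v2=-4
Collision at t=9/8: particles 1 and 2 swap velocities; positions: p0=7 p1=21/2 p2=21/2; velocities now: v0=0 v1=-4 v2=4
Collision at t=2: particles 0 and 1 swap velocities; positions: p0=7 p1=7 p2=14; velocities now: v0=-4 v1=0 v2=4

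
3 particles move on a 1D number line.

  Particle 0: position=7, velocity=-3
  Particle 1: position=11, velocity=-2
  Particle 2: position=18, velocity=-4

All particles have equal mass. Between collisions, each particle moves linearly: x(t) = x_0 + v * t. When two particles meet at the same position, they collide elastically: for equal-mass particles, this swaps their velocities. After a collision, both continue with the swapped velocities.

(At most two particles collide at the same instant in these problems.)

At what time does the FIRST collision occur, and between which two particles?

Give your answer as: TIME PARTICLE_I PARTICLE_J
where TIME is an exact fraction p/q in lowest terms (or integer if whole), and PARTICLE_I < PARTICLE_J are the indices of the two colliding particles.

Pair (0,1): pos 7,11 vel -3,-2 -> not approaching (rel speed -1 <= 0)
Pair (1,2): pos 11,18 vel -2,-4 -> gap=7, closing at 2/unit, collide at t=7/2
Earliest collision: t=7/2 between 1 and 2

Answer: 7/2 1 2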